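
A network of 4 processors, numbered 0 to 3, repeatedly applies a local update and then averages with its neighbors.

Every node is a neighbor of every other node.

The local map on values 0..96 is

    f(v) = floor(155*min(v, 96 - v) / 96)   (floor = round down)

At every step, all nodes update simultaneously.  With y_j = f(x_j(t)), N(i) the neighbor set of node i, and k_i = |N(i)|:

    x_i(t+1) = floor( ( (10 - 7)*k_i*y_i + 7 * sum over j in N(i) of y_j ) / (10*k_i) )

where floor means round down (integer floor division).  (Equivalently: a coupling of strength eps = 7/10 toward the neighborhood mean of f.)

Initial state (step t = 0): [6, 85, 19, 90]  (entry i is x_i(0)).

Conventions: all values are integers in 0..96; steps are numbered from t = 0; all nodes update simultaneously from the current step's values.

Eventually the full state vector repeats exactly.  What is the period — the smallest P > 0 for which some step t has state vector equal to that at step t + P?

Simulating step by step:
t=0: [6, 85, 19, 90]
t=1: [15, 16, 17, 15]
t=2: [24, 25, 25, 24]
t=3: [38, 39, 39, 38]
t=4: [61, 61, 61, 61]
t=5: [56, 56, 56, 56]
t=6: [64, 64, 64, 64]
t=7: [51, 51, 51, 51]
t=8: [72, 72, 72, 72]
t=9: [38, 38, 38, 38]
t=10: [61, 61, 61, 61]

Answer: 6
Key observation: The state at step 4, [61, 61, 61, 61], reappears at step 10 — and no state repeats earlier — so the cycle the system enters has period 6.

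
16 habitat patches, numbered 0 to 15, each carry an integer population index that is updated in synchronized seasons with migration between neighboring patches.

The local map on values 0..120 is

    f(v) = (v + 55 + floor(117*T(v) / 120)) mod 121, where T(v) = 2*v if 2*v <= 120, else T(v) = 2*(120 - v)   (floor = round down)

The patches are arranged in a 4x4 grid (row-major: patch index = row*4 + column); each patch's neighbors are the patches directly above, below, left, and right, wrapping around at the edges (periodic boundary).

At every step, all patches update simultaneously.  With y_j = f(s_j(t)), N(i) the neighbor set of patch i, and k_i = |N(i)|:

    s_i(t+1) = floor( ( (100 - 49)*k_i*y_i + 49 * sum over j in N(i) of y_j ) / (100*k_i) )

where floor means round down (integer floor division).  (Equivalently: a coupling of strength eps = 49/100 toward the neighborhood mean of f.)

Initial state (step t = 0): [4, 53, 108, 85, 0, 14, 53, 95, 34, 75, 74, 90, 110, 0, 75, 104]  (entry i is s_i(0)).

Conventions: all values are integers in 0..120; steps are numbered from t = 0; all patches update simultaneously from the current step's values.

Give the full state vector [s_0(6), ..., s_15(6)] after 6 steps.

Answer: [94, 92, 91, 93, 93, 91, 90, 92, 93, 91, 90, 92, 94, 92, 92, 93]

Derivation:
t=0: [4, 53, 108, 85, 0, 14, 53, 95, 34, 75, 74, 90, 110, 0, 75, 104]
t=1: [69, 80, 77, 78, 61, 89, 86, 77, 53, 83, 94, 75, 59, 70, 83, 75]
t=2: [101, 93, 92, 94, 101, 88, 86, 95, 95, 88, 83, 92, 102, 97, 90, 96]
t=3: [73, 78, 80, 77, 74, 82, 84, 77, 76, 82, 86, 79, 72, 76, 81, 76]
t=4: [96, 93, 91, 94, 95, 90, 89, 93, 94, 90, 88, 92, 97, 94, 91, 94]
t=5: [76, 79, 80, 78, 77, 81, 82, 79, 78, 81, 82, 79, 76, 78, 80, 78]
t=6: [94, 92, 91, 93, 93, 91, 90, 92, 93, 91, 90, 92, 94, 92, 92, 93]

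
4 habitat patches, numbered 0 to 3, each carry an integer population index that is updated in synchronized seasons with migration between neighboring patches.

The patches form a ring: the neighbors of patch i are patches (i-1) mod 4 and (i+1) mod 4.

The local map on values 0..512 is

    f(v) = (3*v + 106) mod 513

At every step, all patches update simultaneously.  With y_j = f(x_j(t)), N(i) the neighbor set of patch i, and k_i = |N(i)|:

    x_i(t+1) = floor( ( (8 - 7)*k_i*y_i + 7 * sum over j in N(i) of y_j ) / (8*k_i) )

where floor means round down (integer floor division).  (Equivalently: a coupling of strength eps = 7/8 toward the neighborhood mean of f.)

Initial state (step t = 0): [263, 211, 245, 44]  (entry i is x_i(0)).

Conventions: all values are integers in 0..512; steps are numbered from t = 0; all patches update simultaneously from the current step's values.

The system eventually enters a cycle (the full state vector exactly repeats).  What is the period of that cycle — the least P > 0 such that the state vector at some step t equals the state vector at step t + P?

Simulating step by step:
t=0: [263, 211, 245, 44]
t=1: [250, 338, 244, 340]
t=2: [127, 304, 125, 304]
t=3: [502, 486, 502, 486]
t=4: [31, 67, 31, 67]
t=5: [293, 212, 293, 212]
t=6: [259, 441, 259, 441]
t=7: [398, 374, 398, 374]
t=8: [211, 265, 211, 265]
t=9: [367, 246, 367, 246]
t=10: [312, 199, 312, 199]
t=11: [168, 37, 168, 37]
t=12: [202, 112, 202, 112]
t=13: [411, 229, 411, 229]
t=14: [284, 308, 284, 308]
t=15: [59, 389, 59, 389]
t=16: [251, 278, 251, 278]
t=17: [416, 356, 416, 356]
t=18: [170, 305, 170, 305]
t=19: [457, 153, 457, 153]
t=20: [101, 401, 101, 401]
t=21: [298, 393, 298, 393]
t=22: [287, 458, 287, 458]
t=23: [454, 454, 454, 454]
t=24: [442, 442, 442, 442]
t=25: [406, 406, 406, 406]
t=26: [298, 298, 298, 298]
t=27: [487, 487, 487, 487]
t=28: [28, 28, 28, 28]
t=29: [190, 190, 190, 190]
t=30: [163, 163, 163, 163]
t=31: [82, 82, 82, 82]
t=32: [352, 352, 352, 352]
t=33: [136, 136, 136, 136]
t=34: [1, 1, 1, 1]
t=35: [109, 109, 109, 109]
t=36: [433, 433, 433, 433]
t=37: [379, 379, 379, 379]
t=38: [217, 217, 217, 217]
t=39: [244, 244, 244, 244]
t=40: [325, 325, 325, 325]
t=41: [55, 55, 55, 55]
t=42: [271, 271, 271, 271]
t=43: [406, 406, 406, 406]

Answer: 18
Key observation: The state at step 25, [406, 406, 406, 406], reappears at step 43 — and no state repeats earlier — so the cycle the system enters has period 18.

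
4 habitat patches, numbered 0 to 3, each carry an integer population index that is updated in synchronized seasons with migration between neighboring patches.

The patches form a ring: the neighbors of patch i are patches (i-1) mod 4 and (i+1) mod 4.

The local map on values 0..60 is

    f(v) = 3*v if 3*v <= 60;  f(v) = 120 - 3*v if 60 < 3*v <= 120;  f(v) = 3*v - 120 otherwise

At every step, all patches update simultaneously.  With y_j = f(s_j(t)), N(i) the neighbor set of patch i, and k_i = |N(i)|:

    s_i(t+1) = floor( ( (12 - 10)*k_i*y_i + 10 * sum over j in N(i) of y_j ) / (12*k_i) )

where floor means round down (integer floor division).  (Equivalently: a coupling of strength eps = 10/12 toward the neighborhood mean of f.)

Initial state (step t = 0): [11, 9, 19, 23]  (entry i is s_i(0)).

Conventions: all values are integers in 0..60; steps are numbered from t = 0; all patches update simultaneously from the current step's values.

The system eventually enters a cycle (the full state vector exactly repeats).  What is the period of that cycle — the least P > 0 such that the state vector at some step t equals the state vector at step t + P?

Simulating step by step:
t=0: [11, 9, 19, 23]
t=1: [38, 42, 42, 46]
t=2: [11, 6, 11, 8]
t=3: [23, 30, 23, 31]
t=4: [32, 47, 32, 47]
t=5: [21, 23, 21, 23]
t=6: [52, 56, 52, 56]
t=7: [46, 38, 46, 38]
t=8: [8, 16, 8, 16]
t=9: [44, 28, 44, 28]
t=10: [32, 16, 32, 16]
t=11: [44, 28, 44, 28]

Answer: 2
Key observation: The state at step 9, [44, 28, 44, 28], reappears at step 11 — and no state repeats earlier — so the cycle the system enters has period 2.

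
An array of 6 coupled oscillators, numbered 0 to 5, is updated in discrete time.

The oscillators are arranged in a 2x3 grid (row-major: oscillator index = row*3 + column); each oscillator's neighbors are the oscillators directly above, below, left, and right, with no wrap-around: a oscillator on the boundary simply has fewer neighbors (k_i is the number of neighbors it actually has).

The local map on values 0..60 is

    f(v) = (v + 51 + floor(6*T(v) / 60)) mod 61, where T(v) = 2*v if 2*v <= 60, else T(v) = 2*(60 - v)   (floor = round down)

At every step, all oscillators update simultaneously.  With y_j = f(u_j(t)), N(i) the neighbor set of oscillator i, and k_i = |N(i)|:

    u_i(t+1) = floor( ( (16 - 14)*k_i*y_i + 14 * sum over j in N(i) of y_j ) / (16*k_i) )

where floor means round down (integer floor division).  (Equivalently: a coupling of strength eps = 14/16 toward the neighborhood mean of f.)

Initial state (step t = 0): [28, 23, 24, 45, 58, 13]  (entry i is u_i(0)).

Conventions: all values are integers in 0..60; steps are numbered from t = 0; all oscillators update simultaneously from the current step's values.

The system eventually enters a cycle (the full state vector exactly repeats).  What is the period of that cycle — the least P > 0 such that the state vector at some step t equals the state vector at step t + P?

Answer: 9
Key observation: The state at step 27, [26, 26, 26, 26, 26, 26], reappears at step 36 — and no state repeats earlier — so the cycle the system enters has period 9.

Derivation:
t=0: [28, 23, 24, 45, 58, 13]
t=1: [26, 28, 11, 35, 23, 29]
t=2: [25, 14, 20, 20, 24, 11]
t=3: [11, 15, 5, 18, 8, 14]
t=4: [8, 36, 13, 28, 14, 51]
t=5: [30, 24, 32, 31, 28, 10]
t=6: [22, 24, 12, 24, 16, 22]
t=7: [17, 10, 15, 13, 16, 7]
t=8: [4, 8, 27, 8, 20, 14]
t=9: [59, 34, 31, 37, 38, 16]
t=10: [32, 34, 19, 39, 24, 26]
t=11: [30, 20, 23, 23, 26, 15]
t=12: [16, 20, 11, 22, 14, 17]
t=13: [14, 7, 10, 8, 12, 5]
t=14: [52, 10, 51, 11, 51, 9]
t=15: [7, 37, 6, 37, 6, 36]
t=16: [34, 54, 33, 55, 34, 54]
t=17: [43, 30, 42, 31, 43, 30]
t=18: [27, 34, 27, 34, 27, 34]
t=19: [28, 22, 28, 22, 28, 22]
t=20: [16, 22, 16, 22, 16, 22]
t=21: [15, 9, 15, 9, 15, 9]
t=22: [1, 7, 1, 7, 1, 7]
t=23: [58, 52, 58, 52, 58, 52]
t=24: [43, 47, 43, 47, 43, 47]
t=25: [38, 36, 38, 36, 38, 36]
t=26: [30, 31, 30, 31, 30, 31]
t=27: [26, 26, 26, 26, 26, 26]
t=28: [21, 21, 21, 21, 21, 21]
t=29: [15, 15, 15, 15, 15, 15]
t=30: [8, 8, 8, 8, 8, 8]
t=31: [60, 60, 60, 60, 60, 60]
t=32: [50, 50, 50, 50, 50, 50]
t=33: [42, 42, 42, 42, 42, 42]
t=34: [35, 35, 35, 35, 35, 35]
t=35: [30, 30, 30, 30, 30, 30]
t=36: [26, 26, 26, 26, 26, 26]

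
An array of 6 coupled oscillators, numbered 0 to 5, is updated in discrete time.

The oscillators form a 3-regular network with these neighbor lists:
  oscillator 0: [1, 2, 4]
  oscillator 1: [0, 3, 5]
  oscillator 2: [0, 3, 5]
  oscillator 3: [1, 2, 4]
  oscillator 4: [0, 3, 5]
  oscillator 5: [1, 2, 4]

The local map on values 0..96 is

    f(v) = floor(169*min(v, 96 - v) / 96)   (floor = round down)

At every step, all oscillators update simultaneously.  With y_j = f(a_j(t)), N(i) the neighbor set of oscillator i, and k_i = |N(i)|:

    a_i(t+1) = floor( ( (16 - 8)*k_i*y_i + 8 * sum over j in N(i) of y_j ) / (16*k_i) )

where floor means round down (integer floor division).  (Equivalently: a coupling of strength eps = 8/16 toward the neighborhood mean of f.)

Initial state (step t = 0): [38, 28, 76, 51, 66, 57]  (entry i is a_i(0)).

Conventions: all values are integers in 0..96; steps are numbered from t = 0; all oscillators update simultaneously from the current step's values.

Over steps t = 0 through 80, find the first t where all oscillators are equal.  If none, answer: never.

Answer: 23
Key observation: Synchronization is absorbing here: once all oscillators are equal they stay equal, and step 23 is the first all-equal step.

Derivation:
t=0: [38, 28, 76, 51, 66, 57]  (not all equal)
t=1: [55, 60, 53, 62, 61, 56]  (not all equal)
t=2: [69, 65, 71, 62, 64, 68]  (not all equal)
t=3: [49, 52, 47, 55, 53, 50]  (not all equal)
t=4: [80, 77, 80, 75, 76, 79]  (not all equal)
t=5: [30, 32, 29, 34, 33, 30]  (not all equal)
t=6: [53, 55, 52, 57, 56, 53]  (not all equal)
t=7: [74, 72, 74, 70, 71, 74]  (not all equal)
t=8: [39, 41, 39, 43, 42, 39]  (not all equal)
t=9: [69, 71, 69, 73, 71, 69]  (not all equal)
t=10: [46, 44, 45, 42, 44, 46]  (not all equal)
t=11: [78, 77, 78, 75, 77, 78]  (not all equal)
t=12: [31, 32, 31, 34, 32, 31]  (not all equal)
t=13: [54, 55, 54, 57, 55, 54]  (not all equal)
t=14: [72, 71, 72, 70, 71, 72]  (not all equal)
t=15: [42, 43, 42, 44, 43, 42]  (not all equal)
t=16: [73, 74, 73, 75, 74, 73]  (not all equal)
t=17: [39, 38, 39, 37, 38, 39]  (not all equal)
t=18: [67, 66, 67, 65, 66, 67]  (not all equal)
t=19: [51, 52, 51, 52, 52, 51]  (not all equal)
t=20: [78, 77, 78, 77, 77, 78]  (not all equal)
t=21: [31, 32, 31, 32, 32, 31]  (not all equal)
t=22: [54, 55, 54, 55, 55, 54]  (not all equal)
t=23: [72, 72, 72, 72, 72, 72]  (all equal)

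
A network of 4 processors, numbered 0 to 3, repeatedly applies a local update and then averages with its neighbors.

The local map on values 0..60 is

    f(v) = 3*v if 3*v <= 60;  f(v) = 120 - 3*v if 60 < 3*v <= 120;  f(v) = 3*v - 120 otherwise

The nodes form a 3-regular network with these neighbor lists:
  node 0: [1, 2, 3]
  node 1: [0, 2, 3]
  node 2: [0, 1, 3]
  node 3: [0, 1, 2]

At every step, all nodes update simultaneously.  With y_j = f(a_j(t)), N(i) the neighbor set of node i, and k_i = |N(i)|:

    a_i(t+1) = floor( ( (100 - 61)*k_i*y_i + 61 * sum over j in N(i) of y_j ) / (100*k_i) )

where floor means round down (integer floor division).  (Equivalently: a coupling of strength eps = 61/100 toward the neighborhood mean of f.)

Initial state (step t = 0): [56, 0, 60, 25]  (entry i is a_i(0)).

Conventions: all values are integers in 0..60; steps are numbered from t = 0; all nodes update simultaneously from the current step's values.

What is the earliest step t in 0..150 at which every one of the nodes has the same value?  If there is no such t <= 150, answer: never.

Simulating step by step:
t=0: [56, 0, 60, 25]  (not all equal)
t=1: [40, 31, 42, 39]  (not all equal)
t=2: [7, 12, 8, 7]  (not all equal)
t=3: [24, 27, 25, 24]  (not all equal)
t=4: [45, 43, 45, 45]  (not all equal)
t=5: [13, 12, 13, 13]  (not all equal)
t=6: [38, 37, 38, 38]  (not all equal)
t=7: [6, 7, 6, 6]  (not all equal)
t=8: [18, 19, 18, 18]  (not all equal)
t=9: [54, 55, 54, 54]  (not all equal)
t=10: [42, 43, 42, 42]  (not all equal)
t=11: [6, 7, 6, 6]  (not all equal)

Answer: never
Key observation: The state at step 7 reappears at step 11 — the system is in a cycle of period 4 from step 7 on.  No step 0..11 is synchronized, and the cycle repeats forever, so no step up to 150 (or ever) has all nodes equal.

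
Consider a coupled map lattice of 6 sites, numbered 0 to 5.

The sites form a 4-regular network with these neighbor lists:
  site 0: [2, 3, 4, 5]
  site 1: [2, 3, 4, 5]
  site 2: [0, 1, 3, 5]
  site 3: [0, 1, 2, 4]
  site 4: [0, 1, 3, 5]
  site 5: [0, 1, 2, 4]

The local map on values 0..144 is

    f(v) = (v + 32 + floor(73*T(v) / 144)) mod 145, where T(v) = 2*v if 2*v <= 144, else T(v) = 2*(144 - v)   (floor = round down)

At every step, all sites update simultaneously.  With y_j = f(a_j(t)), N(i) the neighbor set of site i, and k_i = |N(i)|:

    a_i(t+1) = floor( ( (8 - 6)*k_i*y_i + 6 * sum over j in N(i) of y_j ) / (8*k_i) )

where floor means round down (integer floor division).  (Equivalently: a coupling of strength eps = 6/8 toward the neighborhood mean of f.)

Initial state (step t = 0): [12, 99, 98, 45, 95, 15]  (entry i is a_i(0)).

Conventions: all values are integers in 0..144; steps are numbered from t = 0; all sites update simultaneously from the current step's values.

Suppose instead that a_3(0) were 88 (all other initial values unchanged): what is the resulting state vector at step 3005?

Simulating step by step:
t=0: [12, 99, 98, 88, 95, 15]
t=1: [43, 36, 41, 35, 41, 43]
t=2: [113, 110, 111, 109, 111, 113]
t=3: [31, 31, 31, 31, 31, 31]
t=4: [94, 94, 94, 94, 94, 94]
t=5: [31, 31, 31, 31, 31, 31]

Answer: [31, 31, 31, 31, 31, 31]
Key observation: The state at step 3, [31, 31, 31, 31, 31, 31], reappears at step 5: the system is in a cycle of period 2 from step 3 on.  Therefore the state at step 3005 equals the state at step 3 + ((3005 - 3) mod 2) = 3, which is [31, 31, 31, 31, 31, 31].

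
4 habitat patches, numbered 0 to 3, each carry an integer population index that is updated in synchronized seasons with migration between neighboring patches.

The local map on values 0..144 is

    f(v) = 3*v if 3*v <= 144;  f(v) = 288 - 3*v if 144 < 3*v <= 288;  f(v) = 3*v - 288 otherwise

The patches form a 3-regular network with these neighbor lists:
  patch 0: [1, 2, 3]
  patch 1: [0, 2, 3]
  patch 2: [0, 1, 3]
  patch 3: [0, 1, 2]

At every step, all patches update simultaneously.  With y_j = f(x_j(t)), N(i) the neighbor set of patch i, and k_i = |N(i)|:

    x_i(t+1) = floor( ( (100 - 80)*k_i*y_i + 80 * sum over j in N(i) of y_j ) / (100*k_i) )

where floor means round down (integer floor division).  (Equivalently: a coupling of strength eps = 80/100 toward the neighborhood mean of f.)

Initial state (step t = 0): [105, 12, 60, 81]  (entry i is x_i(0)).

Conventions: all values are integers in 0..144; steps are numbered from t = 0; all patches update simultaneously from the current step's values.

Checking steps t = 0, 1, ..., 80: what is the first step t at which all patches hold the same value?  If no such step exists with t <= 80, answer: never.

Answer: 3
Key observation: Synchronization is absorbing here: once all patches are equal they stay equal, and step 3 is the first all-equal step.

Derivation:
t=0: [105, 12, 60, 81]  (not all equal)
t=1: [55, 55, 50, 54]  (not all equal)
t=2: [127, 127, 126, 127]  (not all equal)
t=3: [92, 92, 92, 92]  (all equal)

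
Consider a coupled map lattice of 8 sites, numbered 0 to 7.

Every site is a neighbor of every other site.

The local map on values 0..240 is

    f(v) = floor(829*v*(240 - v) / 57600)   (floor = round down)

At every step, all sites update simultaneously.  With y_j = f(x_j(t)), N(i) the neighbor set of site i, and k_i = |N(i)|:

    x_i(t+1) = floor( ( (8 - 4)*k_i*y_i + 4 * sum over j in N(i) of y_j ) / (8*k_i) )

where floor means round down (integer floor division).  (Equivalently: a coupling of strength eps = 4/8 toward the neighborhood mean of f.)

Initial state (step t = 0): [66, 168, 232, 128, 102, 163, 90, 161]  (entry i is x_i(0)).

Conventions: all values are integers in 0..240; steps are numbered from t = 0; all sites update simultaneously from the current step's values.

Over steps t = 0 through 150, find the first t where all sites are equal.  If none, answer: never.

Answer: 9
Key observation: Synchronization is absorbing here: once all sites are equal they stay equal, and step 9 is the first all-equal step.

Derivation:
t=0: [66, 168, 232, 128, 102, 163, 90, 161]  (not all equal)
t=1: [165, 169, 106, 183, 181, 172, 178, 173]  (not all equal)
t=2: [172, 170, 183, 160, 161, 168, 164, 167]  (not all equal)
t=3: [170, 172, 163, 177, 177, 173, 175, 173]  (not all equal)
t=4: [168, 167, 172, 163, 163, 166, 165, 166]  (not all equal)
t=5: [175, 175, 172, 177, 177, 175, 176, 175]  (not all equal)
t=6: [162, 162, 165, 161, 161, 162, 162, 162]  (not all equal)
t=7: [181, 181, 179, 181, 181, 181, 181, 181]  (not all equal)
t=8: [153, 153, 155, 153, 153, 153, 153, 153]  (not all equal)
t=9: [190, 190, 190, 190, 190, 190, 190, 190]  (all equal)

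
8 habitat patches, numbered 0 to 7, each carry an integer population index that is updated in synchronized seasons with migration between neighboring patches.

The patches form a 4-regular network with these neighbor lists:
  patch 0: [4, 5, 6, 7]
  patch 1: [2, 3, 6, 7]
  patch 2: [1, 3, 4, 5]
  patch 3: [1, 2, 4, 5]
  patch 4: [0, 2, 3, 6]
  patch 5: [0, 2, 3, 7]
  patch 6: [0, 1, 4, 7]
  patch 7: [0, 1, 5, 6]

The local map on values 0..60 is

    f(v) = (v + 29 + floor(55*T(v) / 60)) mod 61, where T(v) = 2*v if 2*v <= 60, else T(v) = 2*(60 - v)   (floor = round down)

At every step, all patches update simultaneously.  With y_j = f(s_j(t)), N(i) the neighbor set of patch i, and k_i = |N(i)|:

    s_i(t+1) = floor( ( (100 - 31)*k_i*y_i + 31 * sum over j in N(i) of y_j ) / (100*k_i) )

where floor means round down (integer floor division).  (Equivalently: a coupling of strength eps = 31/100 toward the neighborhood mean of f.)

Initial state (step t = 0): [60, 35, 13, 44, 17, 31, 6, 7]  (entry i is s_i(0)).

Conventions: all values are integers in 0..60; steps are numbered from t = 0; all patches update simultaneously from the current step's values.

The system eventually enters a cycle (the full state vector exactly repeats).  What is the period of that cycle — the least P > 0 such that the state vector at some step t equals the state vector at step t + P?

Simulating step by step:
t=0: [60, 35, 13, 44, 17, 31, 6, 7]
t=1: [31, 43, 14, 37, 20, 45, 42, 46]
t=2: [47, 39, 16, 41, 28, 38, 41, 40]
t=3: [40, 42, 22, 41, 43, 42, 43, 43]
t=4: [43, 41, 33, 41, 41, 41, 42, 42]
t=5: [42, 43, 47, 43, 43, 43, 42, 42]
t=6: [42, 41, 39, 41, 41, 41, 42, 42]
t=7: [43, 43, 44, 43, 43, 43, 43, 43]
t=8: [42, 41, 41, 41, 41, 41, 42, 42]
t=9: [43, 43, 43, 43, 43, 43, 43, 43]
t=10: [42, 42, 42, 42, 42, 42, 42, 42]
t=11: [43, 43, 43, 43, 43, 43, 43, 43]

Answer: 2
Key observation: The state at step 9, [43, 43, 43, 43, 43, 43, 43, 43], reappears at step 11 — and no state repeats earlier — so the cycle the system enters has period 2.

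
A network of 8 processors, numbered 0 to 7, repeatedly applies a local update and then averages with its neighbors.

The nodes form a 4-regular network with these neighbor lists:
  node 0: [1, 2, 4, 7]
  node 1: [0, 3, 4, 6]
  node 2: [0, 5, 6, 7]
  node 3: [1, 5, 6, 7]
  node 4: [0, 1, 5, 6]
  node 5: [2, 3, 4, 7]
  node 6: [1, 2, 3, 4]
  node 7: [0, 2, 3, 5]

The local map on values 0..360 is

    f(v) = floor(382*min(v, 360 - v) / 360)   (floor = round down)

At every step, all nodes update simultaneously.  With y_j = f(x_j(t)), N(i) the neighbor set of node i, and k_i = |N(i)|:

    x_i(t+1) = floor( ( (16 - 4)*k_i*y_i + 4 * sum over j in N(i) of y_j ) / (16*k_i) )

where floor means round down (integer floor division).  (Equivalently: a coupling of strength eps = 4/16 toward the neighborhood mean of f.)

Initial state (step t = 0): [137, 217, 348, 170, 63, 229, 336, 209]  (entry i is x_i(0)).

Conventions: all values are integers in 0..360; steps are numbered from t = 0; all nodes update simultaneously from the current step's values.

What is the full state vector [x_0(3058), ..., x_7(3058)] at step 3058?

Answer: [186, 186, 185, 185, 185, 185, 186, 185]
Key observation: The state at step 15, [184, 184, 184, 184, 184, 185, 184, 184], reappears at step 17: the system is in a cycle of period 2 from step 15 on.  Therefore the state at step 3058 equals the state at step 15 + ((3058 - 15) mod 2) = 16, which is [186, 186, 185, 185, 185, 185, 186, 185].

Derivation:
t=0: [137, 217, 348, 170, 63, 229, 336, 209]
t=1: [133, 139, 38, 164, 78, 130, 44, 149]
t=2: [132, 137, 60, 161, 90, 131, 62, 149]
t=3: [133, 138, 78, 159, 101, 134, 78, 150]
t=4: [136, 140, 94, 159, 112, 138, 92, 152]
t=5: [140, 143, 108, 160, 121, 143, 106, 155]
t=6: [145, 148, 121, 162, 131, 149, 119, 159]
t=7: [151, 154, 133, 166, 141, 156, 131, 164]
t=8: [159, 161, 145, 172, 150, 163, 143, 170]
t=9: [167, 168, 156, 178, 160, 171, 154, 177]
t=10: [176, 177, 168, 185, 170, 180, 166, 184]
t=11: [185, 185, 179, 185, 181, 188, 177, 185]
t=12: [185, 185, 187, 184, 187, 183, 187, 185]
t=13: [184, 184, 183, 185, 183, 186, 183, 185]
t=14: [186, 186, 186, 185, 186, 184, 186, 185]
t=15: [184, 184, 184, 184, 184, 185, 184, 184]
t=16: [186, 186, 185, 185, 185, 185, 186, 185]
t=17: [184, 184, 184, 184, 184, 185, 184, 184]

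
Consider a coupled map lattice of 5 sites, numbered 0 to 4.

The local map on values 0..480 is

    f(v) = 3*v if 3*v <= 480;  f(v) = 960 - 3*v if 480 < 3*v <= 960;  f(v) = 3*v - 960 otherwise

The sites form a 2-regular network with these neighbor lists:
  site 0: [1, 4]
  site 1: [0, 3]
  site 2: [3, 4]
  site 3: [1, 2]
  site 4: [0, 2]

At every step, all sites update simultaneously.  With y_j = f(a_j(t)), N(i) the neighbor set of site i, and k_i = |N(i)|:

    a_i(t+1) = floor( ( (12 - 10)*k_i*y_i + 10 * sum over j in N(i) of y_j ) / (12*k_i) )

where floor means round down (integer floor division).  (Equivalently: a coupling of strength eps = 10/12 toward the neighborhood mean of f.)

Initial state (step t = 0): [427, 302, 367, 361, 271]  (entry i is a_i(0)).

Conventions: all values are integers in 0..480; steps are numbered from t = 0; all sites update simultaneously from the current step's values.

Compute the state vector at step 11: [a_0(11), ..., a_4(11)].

Answer: [131, 127, 81, 172, 31]

Derivation:
t=0: [427, 302, 367, 361, 271]
t=1: [137, 194, 136, 101, 217]
t=2: [354, 360, 323, 378, 392]
t=3: [157, 135, 164, 82, 82]
t=4: [349, 366, 283, 404, 432]
t=5: [212, 164, 263, 145, 138]
t=6: [421, 394, 382, 338, 275]
t=7: [199, 185, 109, 179, 226]
t=8: [346, 395, 348, 375, 334]
t=9: [124, 138, 100, 156, 74]
t=10: [327, 419, 337, 375, 317]
t=11: [131, 127, 81, 172, 31]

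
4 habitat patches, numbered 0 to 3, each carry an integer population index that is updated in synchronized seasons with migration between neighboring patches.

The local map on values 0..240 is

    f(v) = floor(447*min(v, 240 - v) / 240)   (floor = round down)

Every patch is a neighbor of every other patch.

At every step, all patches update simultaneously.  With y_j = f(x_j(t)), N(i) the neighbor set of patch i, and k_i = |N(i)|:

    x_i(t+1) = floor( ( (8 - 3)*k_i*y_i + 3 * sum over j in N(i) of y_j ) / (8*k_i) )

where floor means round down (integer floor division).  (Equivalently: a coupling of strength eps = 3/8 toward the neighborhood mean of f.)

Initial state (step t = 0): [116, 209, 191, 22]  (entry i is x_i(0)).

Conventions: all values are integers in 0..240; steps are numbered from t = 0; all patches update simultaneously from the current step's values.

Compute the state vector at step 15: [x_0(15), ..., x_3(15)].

Answer: [202, 201, 207, 198]

Derivation:
t=0: [116, 209, 191, 22]
t=1: [158, 79, 96, 70]
t=2: [151, 149, 164, 140]
t=3: [165, 167, 153, 175]
t=4: [139, 137, 150, 130]
t=5: [187, 189, 177, 195]
t=6: [98, 96, 107, 90]
t=7: [181, 179, 190, 174]
t=8: [109, 111, 101, 115]
t=9: [202, 204, 195, 208]
t=10: [69, 68, 76, 64]
t=11: [128, 127, 134, 123]
t=12: [208, 209, 202, 212]
t=13: [59, 58, 64, 55]
t=14: [109, 108, 114, 105]
t=15: [202, 201, 207, 198]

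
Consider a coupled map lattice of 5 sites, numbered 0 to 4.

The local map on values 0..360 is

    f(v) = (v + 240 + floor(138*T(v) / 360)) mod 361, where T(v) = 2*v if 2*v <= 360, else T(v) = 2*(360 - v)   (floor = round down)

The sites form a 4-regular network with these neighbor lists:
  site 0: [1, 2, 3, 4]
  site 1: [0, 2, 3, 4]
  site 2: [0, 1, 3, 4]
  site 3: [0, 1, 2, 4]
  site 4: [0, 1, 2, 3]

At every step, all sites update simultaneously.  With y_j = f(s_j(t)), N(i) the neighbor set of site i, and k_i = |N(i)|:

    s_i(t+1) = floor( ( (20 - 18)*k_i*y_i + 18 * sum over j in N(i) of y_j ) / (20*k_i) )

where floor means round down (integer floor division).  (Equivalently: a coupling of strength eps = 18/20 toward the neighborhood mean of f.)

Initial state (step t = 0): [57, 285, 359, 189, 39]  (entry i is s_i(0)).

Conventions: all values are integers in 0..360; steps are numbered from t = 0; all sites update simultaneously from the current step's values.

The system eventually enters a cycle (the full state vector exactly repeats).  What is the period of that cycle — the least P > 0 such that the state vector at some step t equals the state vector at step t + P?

Simulating step by step:
t=0: [57, 285, 359, 189, 39]
t=1: [251, 266, 264, 268, 255]
t=2: [215, 215, 215, 215, 215]
t=3: [205, 205, 205, 205, 205]
t=4: [202, 202, 202, 202, 202]
t=5: [202, 202, 202, 202, 202]

Answer: 1
Key observation: The state at step 4, [202, 202, 202, 202, 202], reappears at step 5 — and no state repeats earlier — so the cycle the system enters has period 1.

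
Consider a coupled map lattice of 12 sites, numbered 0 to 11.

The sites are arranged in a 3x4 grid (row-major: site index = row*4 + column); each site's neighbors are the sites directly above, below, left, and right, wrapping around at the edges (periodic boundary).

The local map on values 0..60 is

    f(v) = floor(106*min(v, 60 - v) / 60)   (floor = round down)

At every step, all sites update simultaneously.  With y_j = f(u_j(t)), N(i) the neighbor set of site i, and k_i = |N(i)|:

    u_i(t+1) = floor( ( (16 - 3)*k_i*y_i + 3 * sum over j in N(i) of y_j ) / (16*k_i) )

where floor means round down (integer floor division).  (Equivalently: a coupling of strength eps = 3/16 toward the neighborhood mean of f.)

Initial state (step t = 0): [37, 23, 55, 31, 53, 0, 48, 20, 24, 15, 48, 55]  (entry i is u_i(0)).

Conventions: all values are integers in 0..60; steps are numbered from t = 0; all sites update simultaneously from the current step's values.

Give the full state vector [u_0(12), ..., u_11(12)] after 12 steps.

Simulating step by step:
t=0: [37, 23, 55, 31, 53, 0, 48, 20, 24, 15, 48, 55]
t=1: [39, 35, 12, 45, 15, 4, 20, 32, 38, 25, 20, 13]
t=2: [36, 40, 23, 27, 27, 12, 33, 44, 36, 41, 34, 24]
t=3: [42, 34, 40, 45, 44, 24, 44, 31, 41, 33, 44, 41]
t=4: [31, 43, 34, 28, 30, 41, 30, 46, 33, 45, 29, 33]
t=5: [49, 31, 45, 47, 50, 34, 50, 28, 46, 28, 49, 46]
t=6: [20, 47, 26, 23, 20, 42, 20, 43, 24, 46, 20, 24]
t=7: [34, 24, 42, 39, 34, 30, 35, 31, 40, 25, 35, 41]
t=8: [44, 42, 33, 37, 45, 51, 44, 48, 36, 43, 42, 34]
t=9: [29, 30, 44, 39, 26, 17, 28, 23, 40, 29, 32, 42]
t=10: [49, 50, 31, 37, 43, 33, 46, 40, 36, 49, 47, 32]
t=11: [21, 20, 46, 39, 31, 42, 26, 35, 39, 21, 24, 46]
t=12: [37, 34, 26, 36, 48, 33, 43, 43, 37, 36, 40, 27]

Answer: [37, 34, 26, 36, 48, 33, 43, 43, 37, 36, 40, 27]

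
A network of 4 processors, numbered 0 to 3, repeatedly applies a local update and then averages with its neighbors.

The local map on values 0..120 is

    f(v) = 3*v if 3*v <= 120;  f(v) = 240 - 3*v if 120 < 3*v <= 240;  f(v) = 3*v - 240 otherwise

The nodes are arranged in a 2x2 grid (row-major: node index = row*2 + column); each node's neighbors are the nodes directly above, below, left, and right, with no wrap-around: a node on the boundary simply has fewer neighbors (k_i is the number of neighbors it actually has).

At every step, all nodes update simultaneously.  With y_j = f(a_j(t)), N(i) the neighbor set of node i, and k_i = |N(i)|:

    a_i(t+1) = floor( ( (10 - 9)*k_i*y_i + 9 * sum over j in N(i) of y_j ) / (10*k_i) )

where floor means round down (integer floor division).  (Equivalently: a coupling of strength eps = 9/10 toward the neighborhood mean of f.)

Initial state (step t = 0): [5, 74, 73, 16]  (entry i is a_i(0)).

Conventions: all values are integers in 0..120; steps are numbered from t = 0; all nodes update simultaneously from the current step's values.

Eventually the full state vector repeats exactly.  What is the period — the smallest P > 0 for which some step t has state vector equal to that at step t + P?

Simulating step by step:
t=0: [5, 74, 73, 16]
t=1: [19, 30, 30, 22]
t=2: [86, 64, 64, 87]
t=3: [45, 22, 22, 45]
t=4: [69, 101, 101, 69]
t=5: [60, 36, 36, 60]
t=6: [103, 64, 64, 103]
t=7: [50, 66, 66, 50]
t=8: [46, 85, 85, 46]
t=9: [23, 93, 93, 23]
t=10: [42, 66, 66, 42]
t=11: [49, 106, 106, 49]
t=12: [79, 91, 91, 79]
t=13: [30, 6, 6, 30]
t=14: [25, 82, 82, 25]
t=15: [12, 68, 68, 12]
t=16: [36, 36, 36, 36]
t=17: [108, 108, 108, 108]
t=18: [84, 84, 84, 84]
t=19: [12, 12, 12, 12]
t=20: [36, 36, 36, 36]

Answer: 4
Key observation: The state at step 16, [36, 36, 36, 36], reappears at step 20 — and no state repeats earlier — so the cycle the system enters has period 4.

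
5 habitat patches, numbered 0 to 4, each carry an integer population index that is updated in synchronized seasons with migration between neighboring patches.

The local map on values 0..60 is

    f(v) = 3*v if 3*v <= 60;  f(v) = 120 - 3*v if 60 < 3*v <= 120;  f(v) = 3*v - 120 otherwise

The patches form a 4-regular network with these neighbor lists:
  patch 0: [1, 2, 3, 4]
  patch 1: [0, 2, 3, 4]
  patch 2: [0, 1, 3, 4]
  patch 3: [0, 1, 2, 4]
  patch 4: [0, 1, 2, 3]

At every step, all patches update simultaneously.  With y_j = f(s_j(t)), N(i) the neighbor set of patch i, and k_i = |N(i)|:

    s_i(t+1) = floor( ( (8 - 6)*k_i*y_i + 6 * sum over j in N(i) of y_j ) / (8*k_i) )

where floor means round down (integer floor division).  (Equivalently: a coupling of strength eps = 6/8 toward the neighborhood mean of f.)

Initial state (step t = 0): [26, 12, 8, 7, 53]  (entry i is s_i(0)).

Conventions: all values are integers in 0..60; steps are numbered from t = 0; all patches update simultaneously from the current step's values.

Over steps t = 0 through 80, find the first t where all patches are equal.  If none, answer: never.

Simulating step by step:
t=0: [26, 12, 8, 7, 53]  (not all equal)
t=1: [33, 32, 31, 31, 32]  (not all equal)
t=2: [24, 24, 24, 24, 24]  (all equal)

Answer: 2
Key observation: Synchronization is absorbing here: once all patches are equal they stay equal, and step 2 is the first all-equal step.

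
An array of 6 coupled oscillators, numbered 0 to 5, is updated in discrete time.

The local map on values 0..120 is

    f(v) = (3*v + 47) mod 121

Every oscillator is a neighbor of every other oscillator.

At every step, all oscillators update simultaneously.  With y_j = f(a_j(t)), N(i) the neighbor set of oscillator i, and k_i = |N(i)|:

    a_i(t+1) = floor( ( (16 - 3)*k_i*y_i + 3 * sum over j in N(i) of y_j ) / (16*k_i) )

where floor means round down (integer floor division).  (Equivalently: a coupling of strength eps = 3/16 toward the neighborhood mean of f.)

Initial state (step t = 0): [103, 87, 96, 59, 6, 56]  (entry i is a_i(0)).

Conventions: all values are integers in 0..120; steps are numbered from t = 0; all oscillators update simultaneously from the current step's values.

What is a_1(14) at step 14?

Answer: a_1(14) = 94

Derivation:
t=0: [103, 87, 96, 59, 6, 56]
t=1: [108, 71, 92, 99, 70, 92]
t=2: [17, 25, 74, 90, 23, 74]
t=3: [88, 13, 33, 71, 102, 33]
t=4: [66, 79, 31, 26, 98, 31]
t=5: [9, 39, 21, 10, 83, 21]
t=6: [74, 50, 102, 77, 59, 102]
t=7: [38, 76, 103, 45, 97, 103]
t=8: [48, 42, 105, 64, 91, 105]
t=9: [75, 61, 113, 112, 81, 113]
t=10: [32, 93, 27, 24, 46, 27]
t=11: [28, 76, 16, 103, 60, 16]
t=12: [24, 42, 90, 105, 99, 90]
t=13: [112, 60, 78, 113, 99, 78]
t=14: [27, 94, 42, 30, 91, 42]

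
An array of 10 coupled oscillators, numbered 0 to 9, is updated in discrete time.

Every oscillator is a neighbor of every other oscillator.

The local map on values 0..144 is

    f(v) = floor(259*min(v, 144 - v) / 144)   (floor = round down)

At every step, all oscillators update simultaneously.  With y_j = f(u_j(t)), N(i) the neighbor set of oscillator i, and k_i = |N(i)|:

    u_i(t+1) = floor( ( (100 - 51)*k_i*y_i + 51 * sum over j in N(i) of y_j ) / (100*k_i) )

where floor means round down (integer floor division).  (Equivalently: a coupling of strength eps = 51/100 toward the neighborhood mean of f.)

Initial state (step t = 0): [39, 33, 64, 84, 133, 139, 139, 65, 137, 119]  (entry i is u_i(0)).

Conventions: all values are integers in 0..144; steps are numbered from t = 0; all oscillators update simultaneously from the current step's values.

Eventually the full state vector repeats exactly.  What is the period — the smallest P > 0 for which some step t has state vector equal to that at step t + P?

Simulating step by step:
t=0: [39, 33, 64, 84, 133, 139, 139, 65, 137, 119]
t=1: [61, 57, 81, 77, 39, 35, 35, 81, 36, 50]
t=2: [98, 95, 100, 103, 81, 78, 78, 100, 78, 89]
t=3: [90, 92, 88, 86, 103, 105, 105, 88, 105, 97]
t=4: [90, 89, 92, 93, 80, 79, 79, 92, 79, 85]
t=5: [101, 101, 99, 98, 108, 109, 109, 99, 109, 104]
t=6: [73, 73, 75, 76, 68, 67, 67, 75, 67, 71]
t=7: [124, 124, 123, 122, 122, 121, 121, 123, 121, 124]
t=8: [36, 36, 37, 38, 38, 39, 39, 37, 39, 36]
t=9: [65, 65, 66, 67, 67, 68, 68, 66, 68, 65]
t=10: [117, 117, 118, 119, 119, 120, 120, 118, 120, 117]
t=11: [46, 46, 45, 44, 44, 44, 44, 45, 44, 46]
t=12: [80, 80, 80, 79, 79, 79, 79, 80, 79, 80]
t=13: [115, 115, 115, 115, 115, 115, 115, 115, 115, 115]
t=14: [52, 52, 52, 52, 52, 52, 52, 52, 52, 52]
t=15: [93, 93, 93, 93, 93, 93, 93, 93, 93, 93]
t=16: [91, 91, 91, 91, 91, 91, 91, 91, 91, 91]
t=17: [95, 95, 95, 95, 95, 95, 95, 95, 95, 95]
t=18: [88, 88, 88, 88, 88, 88, 88, 88, 88, 88]
t=19: [100, 100, 100, 100, 100, 100, 100, 100, 100, 100]
t=20: [79, 79, 79, 79, 79, 79, 79, 79, 79, 79]
t=21: [116, 116, 116, 116, 116, 116, 116, 116, 116, 116]
t=22: [50, 50, 50, 50, 50, 50, 50, 50, 50, 50]
t=23: [89, 89, 89, 89, 89, 89, 89, 89, 89, 89]
t=24: [98, 98, 98, 98, 98, 98, 98, 98, 98, 98]
t=25: [82, 82, 82, 82, 82, 82, 82, 82, 82, 82]
t=26: [111, 111, 111, 111, 111, 111, 111, 111, 111, 111]
t=27: [59, 59, 59, 59, 59, 59, 59, 59, 59, 59]
t=28: [106, 106, 106, 106, 106, 106, 106, 106, 106, 106]
t=29: [68, 68, 68, 68, 68, 68, 68, 68, 68, 68]
t=30: [122, 122, 122, 122, 122, 122, 122, 122, 122, 122]
t=31: [39, 39, 39, 39, 39, 39, 39, 39, 39, 39]
t=32: [70, 70, 70, 70, 70, 70, 70, 70, 70, 70]
t=33: [125, 125, 125, 125, 125, 125, 125, 125, 125, 125]
t=34: [34, 34, 34, 34, 34, 34, 34, 34, 34, 34]
t=35: [61, 61, 61, 61, 61, 61, 61, 61, 61, 61]
t=36: [109, 109, 109, 109, 109, 109, 109, 109, 109, 109]
t=37: [62, 62, 62, 62, 62, 62, 62, 62, 62, 62]
t=38: [111, 111, 111, 111, 111, 111, 111, 111, 111, 111]

Answer: 12
Key observation: The state at step 26, [111, 111, 111, 111, 111, 111, 111, 111, 111, 111], reappears at step 38 — and no state repeats earlier — so the cycle the system enters has period 12.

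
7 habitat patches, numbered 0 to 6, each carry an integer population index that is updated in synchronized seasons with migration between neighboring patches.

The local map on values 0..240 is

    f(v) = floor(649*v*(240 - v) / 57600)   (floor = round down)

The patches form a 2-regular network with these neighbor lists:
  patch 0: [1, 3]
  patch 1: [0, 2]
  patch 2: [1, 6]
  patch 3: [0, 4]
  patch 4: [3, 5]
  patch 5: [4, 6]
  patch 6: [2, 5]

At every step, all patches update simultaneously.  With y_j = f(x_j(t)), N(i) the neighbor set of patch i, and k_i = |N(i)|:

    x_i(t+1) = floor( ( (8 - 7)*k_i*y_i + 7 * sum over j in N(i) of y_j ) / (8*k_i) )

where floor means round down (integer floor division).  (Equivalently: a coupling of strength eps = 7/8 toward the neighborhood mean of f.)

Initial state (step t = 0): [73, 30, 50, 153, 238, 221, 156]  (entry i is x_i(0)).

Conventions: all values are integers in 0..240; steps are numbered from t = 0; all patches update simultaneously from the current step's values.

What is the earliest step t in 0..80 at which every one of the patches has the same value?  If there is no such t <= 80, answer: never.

Answer: never
Key observation: The state at step 6 reappears at step 8 — the system is in a cycle of period 2 from step 6 on.  No step 0..8 is synchronized, and the cycle repeats forever, so no step up to 80 (or ever) has all patches equal.

Derivation:
t=0: [73, 30, 50, 153, 238, 221, 156]  (not all equal)
t=1: [112, 115, 108, 80, 86, 72, 85]  (not all equal)
t=2: [153, 160, 155, 153, 141, 146, 148]  (not all equal)
t=3: [146, 147, 148, 152, 152, 154, 151]  (not all equal)
t=4: [152, 153, 152, 151, 149, 150, 151]  (not all equal)
t=5: [150, 149, 150, 151, 151, 151, 151]  (not all equal)
t=6: [151, 152, 151, 151, 151, 151, 151]  (not all equal)
t=7: [150, 150, 150, 151, 151, 151, 151]  (not all equal)
t=8: [151, 152, 151, 151, 151, 151, 151]  (not all equal)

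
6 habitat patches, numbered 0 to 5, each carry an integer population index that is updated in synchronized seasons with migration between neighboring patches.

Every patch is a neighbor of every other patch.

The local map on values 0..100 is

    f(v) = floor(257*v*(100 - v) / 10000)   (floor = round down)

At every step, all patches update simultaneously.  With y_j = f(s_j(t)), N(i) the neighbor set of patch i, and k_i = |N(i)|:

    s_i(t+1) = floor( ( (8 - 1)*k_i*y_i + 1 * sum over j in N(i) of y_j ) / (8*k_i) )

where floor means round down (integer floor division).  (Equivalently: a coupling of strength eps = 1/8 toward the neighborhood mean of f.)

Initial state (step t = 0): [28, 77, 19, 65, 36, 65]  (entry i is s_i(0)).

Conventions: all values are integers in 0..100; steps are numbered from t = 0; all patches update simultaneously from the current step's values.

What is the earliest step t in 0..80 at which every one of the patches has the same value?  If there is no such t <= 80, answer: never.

Simulating step by step:
t=0: [28, 77, 19, 65, 36, 65]  (not all equal)
t=1: [51, 46, 40, 57, 57, 57]  (not all equal)
t=2: [63, 62, 61, 62, 62, 62]  (not all equal)
t=3: [59, 60, 60, 60, 60, 60]  (not all equal)
t=4: [61, 61, 61, 61, 61, 61]  (all equal)

Answer: 4
Key observation: Synchronization is absorbing here: once all patches are equal they stay equal, and step 4 is the first all-equal step.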